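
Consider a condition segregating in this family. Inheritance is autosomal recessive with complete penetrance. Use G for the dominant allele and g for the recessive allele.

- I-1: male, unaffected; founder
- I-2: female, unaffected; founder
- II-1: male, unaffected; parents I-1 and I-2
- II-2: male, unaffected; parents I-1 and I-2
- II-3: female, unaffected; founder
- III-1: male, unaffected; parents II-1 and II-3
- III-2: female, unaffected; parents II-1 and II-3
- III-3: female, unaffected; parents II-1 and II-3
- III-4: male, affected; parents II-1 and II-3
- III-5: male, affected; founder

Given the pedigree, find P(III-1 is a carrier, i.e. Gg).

II-1 is unaffected so carries G and passed g to III-4 (gg), so II-1 is Gg.
II-3 is unaffected so carries G and passed g to III-4 (gg), so II-3 is Gg.
Their cross gives offspring ratios 1/4 GG : 1/2 Gg : 1/4 gg. Conditioning on III-1 being unaffected, P(Gg) = 1/2 / 3/4 = 2/3.

2/3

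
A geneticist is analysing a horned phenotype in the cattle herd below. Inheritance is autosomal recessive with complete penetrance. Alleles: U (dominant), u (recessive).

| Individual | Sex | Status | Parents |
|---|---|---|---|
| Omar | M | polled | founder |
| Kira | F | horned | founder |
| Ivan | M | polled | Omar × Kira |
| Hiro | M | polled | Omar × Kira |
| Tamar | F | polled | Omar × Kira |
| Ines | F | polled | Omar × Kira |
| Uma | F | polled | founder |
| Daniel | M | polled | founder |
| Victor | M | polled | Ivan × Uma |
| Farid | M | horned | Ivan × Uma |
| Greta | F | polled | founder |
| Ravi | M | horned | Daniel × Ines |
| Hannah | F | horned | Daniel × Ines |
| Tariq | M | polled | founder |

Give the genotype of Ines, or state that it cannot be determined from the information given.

From phenotype alone, Ines is UU or Uu.
Ines is polled so carries U and received u from Kira (uu), so Ines is Uu.

Uu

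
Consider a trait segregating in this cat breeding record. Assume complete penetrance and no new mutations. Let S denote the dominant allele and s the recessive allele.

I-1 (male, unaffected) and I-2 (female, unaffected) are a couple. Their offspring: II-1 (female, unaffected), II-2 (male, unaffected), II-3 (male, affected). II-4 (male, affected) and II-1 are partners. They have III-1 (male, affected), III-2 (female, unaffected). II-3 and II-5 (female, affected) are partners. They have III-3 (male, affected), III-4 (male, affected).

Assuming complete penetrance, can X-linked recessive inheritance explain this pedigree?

A consistent assignment under X-linked recessive exists: I-1 X^S Y, I-2 X^S X^s, II-1 X^S X^s, II-2 X^S Y, II-3 X^s Y, II-4 X^s Y, II-5 X^s X^s, III-1 X^s Y, III-2 X^S X^s, III-3 X^s Y, III-4 X^s Y.
In this assignment every recorded phenotype matches its genotype and every non-founder's genotype is obtainable from its parents' genotypes, so the pedigree is consistent.

Yes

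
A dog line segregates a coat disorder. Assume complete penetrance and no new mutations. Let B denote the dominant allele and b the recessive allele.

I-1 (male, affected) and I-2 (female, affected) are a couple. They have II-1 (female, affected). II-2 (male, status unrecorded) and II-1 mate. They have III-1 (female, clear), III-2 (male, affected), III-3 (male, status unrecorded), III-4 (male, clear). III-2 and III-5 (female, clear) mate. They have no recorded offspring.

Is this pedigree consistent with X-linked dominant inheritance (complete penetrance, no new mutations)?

Yes

A consistent assignment under X-linked dominant exists: I-1 X^B Y, I-2 X^B X^b, II-1 X^B X^b, II-2 X^b Y, III-1 X^b X^b, III-2 X^B Y, III-3 X^B Y, III-4 X^b Y, III-5 X^b X^b.
In this assignment every recorded phenotype matches its genotype and every non-founder's genotype is obtainable from its parents' genotypes, so the pedigree is consistent.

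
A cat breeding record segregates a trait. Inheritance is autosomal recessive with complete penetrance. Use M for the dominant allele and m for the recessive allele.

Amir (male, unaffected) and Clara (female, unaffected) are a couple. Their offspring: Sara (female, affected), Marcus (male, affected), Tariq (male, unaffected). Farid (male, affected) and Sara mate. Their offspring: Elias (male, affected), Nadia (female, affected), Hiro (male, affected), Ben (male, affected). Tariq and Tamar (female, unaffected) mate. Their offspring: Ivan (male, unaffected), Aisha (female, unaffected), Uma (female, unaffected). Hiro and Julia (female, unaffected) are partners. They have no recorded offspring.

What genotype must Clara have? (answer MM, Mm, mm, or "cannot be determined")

From phenotype alone, Clara is MM or Mm.
Clara is unaffected so carries M and passed m to Sara (mm), so Clara is Mm.

Mm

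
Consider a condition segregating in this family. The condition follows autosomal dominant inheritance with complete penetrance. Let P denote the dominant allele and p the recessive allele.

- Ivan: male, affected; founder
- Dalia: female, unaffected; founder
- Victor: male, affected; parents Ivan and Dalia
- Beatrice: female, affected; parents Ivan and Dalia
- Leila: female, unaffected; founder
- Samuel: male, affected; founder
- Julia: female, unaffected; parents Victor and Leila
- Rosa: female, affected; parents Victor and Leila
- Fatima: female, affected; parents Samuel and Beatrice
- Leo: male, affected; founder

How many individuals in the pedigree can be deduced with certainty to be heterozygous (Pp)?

3

Obligate heterozygotes: Victor is affected so carries P and received p from Dalia (pp), so Victor is Pp; Beatrice is affected so carries P and received p from Dalia (pp), so Beatrice is Pp; Rosa is affected so carries P and received p from Leila (pp), so Rosa is Pp.
Every other individual is either homozygous by phenotype or has at least one consistent homozygous assignment, so the count is 3.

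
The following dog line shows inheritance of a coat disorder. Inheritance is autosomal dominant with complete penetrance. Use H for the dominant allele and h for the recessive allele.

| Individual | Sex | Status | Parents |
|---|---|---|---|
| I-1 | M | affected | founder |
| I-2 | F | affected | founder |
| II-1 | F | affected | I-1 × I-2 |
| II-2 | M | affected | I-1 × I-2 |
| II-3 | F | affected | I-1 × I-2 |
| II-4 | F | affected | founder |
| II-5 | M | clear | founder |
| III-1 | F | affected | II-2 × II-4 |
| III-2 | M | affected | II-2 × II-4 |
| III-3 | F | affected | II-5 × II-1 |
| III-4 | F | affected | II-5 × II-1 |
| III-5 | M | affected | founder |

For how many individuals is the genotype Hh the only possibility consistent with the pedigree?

2

Obligate heterozygotes: III-3 is affected so carries H and received h from II-5 (hh), so III-3 is Hh; III-4 is affected so carries H and received h from II-5 (hh), so III-4 is Hh.
Every other individual is either homozygous by phenotype or has at least one consistent homozygous assignment, so the count is 2.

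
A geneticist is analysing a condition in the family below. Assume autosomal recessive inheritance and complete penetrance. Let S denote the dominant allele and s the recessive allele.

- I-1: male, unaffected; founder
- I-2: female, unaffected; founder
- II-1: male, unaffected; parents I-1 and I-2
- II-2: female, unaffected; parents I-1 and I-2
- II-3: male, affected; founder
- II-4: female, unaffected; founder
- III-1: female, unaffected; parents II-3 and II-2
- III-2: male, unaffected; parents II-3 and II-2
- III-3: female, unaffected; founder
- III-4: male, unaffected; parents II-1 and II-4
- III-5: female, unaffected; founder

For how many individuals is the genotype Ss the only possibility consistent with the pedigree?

Obligate heterozygotes: III-1 is unaffected so carries S and received s from II-3 (ss), so III-1 is Ss; III-2 is unaffected so carries S and received s from II-3 (ss), so III-2 is Ss.
Every other individual is either homozygous by phenotype or has at least one consistent homozygous assignment, so the count is 2.

2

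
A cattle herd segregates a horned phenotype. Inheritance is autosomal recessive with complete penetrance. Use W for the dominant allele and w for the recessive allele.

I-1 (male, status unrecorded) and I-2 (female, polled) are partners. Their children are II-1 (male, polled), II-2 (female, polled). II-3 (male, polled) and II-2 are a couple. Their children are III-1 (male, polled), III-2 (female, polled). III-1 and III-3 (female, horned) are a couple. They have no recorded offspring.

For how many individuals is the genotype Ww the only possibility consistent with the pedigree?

0

No individual's genotype is forced to Ww by the pedigree, so the count is 0.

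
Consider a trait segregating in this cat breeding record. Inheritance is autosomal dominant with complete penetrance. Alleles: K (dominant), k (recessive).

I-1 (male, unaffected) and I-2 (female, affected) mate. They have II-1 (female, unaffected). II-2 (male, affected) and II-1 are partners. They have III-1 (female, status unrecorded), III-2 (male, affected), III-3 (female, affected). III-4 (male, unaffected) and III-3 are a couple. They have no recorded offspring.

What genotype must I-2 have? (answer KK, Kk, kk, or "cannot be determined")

Kk

From phenotype alone, I-2 is KK or Kk.
I-2 is affected so carries K and passed k to II-1 (kk), so I-2 is Kk.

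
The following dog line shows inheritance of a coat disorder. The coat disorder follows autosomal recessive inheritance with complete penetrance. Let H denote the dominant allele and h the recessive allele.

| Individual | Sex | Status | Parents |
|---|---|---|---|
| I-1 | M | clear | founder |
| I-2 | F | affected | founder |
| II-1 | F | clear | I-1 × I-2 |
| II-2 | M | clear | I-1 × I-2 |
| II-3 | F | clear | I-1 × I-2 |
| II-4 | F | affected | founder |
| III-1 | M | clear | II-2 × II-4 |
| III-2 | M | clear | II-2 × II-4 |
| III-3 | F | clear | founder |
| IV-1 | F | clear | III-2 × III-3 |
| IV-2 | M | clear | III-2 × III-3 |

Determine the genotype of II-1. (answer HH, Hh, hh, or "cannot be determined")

Hh

From phenotype alone, II-1 is HH or Hh.
II-1 is clear so carries H and received h from I-2 (hh), so II-1 is Hh.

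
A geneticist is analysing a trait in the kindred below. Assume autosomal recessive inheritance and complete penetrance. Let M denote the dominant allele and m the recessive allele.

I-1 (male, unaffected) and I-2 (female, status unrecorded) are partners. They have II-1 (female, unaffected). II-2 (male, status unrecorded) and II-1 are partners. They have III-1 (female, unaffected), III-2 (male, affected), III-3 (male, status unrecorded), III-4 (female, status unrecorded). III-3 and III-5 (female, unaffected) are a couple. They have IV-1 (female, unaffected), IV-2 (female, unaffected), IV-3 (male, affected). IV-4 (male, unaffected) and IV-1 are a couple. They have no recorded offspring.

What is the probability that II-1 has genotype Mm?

II-1 is unaffected so carries M and passed m to III-2 (mm), so II-1 is Mm, giving P(Mm) = 1.

1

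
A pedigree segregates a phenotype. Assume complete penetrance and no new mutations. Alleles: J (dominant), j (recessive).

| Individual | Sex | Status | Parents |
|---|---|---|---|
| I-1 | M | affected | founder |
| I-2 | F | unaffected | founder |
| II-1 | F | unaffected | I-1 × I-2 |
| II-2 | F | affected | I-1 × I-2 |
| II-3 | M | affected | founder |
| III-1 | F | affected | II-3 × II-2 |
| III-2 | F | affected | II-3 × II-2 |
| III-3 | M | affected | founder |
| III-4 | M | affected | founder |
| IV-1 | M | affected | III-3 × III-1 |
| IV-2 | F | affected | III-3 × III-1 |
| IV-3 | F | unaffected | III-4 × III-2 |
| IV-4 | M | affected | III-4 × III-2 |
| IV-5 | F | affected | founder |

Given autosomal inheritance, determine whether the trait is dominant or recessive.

III-4 and III-2 are both affected yet have an unaffected child IV-3. Under a recessive model two affected parents are homozygous and every child would be affected, so the trait cannot be recessive.

dominant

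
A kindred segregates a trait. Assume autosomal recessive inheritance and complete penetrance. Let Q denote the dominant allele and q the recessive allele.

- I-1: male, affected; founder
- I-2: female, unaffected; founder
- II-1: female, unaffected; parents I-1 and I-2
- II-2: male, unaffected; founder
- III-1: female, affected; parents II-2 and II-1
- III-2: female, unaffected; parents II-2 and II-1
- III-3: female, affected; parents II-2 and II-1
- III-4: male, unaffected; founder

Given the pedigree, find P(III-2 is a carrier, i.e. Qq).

2/3

II-2 is unaffected so carries Q and passed q to III-1 (qq), so II-2 is Qq.
II-1 is unaffected so carries Q and received q from I-1 (qq), so II-1 is Qq.
Their cross gives offspring ratios 1/4 QQ : 1/2 Qq : 1/4 qq. Conditioning on III-2 being unaffected, P(Qq) = 1/2 / 3/4 = 2/3.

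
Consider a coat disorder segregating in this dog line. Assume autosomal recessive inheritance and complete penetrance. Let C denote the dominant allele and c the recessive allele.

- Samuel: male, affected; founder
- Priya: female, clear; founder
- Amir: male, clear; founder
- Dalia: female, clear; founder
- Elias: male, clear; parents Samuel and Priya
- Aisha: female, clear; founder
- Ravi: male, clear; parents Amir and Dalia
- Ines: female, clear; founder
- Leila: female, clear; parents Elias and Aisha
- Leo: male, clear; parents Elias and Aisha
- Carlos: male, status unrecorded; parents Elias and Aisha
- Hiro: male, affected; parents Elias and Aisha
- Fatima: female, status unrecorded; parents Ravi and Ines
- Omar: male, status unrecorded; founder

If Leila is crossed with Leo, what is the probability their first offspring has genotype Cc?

4/9

Elias is clear so carries C and received c from Samuel (cc), so Elias is Cc.
Aisha is clear so carries C and passed c to Hiro (cc), so Aisha is Cc.
Leila is a clear offspring of Elias (Cc) × Aisha (Cc), whose cross gives 1/4 CC : 1/2 Cc : 1/4 cc; conditioning on being clear, Leila is CC with probability 1/3, Cc with probability 2/3.
Leo is a clear offspring of Elias (Cc) × Aisha (Cc), whose cross gives 1/4 CC : 1/2 Cc : 1/4 cc; conditioning on being clear, Leo is CC with probability 1/3, Cc with probability 2/3.
Summing over parental genotype combinations, P(offspring has genotype Cc) = 2/9·1/2 + 2/9·1/2 + 4/9·1/2 = 4/9.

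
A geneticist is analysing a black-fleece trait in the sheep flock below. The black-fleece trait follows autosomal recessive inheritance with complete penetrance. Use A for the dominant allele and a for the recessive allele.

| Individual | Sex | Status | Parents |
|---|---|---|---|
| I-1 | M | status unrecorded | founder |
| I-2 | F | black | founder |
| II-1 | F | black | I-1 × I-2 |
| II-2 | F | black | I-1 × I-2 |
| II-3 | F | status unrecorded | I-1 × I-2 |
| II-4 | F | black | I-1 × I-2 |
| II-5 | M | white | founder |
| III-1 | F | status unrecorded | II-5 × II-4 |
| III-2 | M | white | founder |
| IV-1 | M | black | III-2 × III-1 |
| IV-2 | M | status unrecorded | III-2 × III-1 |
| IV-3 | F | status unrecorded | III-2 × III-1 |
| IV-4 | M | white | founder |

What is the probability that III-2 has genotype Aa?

III-2 is white so carries A and passed a to IV-1 (aa), so III-2 is Aa, giving P(Aa) = 1.

1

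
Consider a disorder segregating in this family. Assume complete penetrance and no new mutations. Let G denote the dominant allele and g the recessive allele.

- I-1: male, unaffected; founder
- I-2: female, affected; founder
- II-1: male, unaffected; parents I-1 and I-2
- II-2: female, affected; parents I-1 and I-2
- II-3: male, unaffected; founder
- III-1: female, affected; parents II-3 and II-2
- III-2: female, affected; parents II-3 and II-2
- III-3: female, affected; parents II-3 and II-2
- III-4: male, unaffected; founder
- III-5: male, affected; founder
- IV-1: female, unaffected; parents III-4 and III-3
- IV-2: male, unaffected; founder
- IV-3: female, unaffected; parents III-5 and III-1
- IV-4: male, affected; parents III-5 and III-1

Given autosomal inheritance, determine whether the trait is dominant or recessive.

III-5 and III-1 are both affected yet have an unaffected child IV-3. Under a recessive model two affected parents are homozygous and every child would be affected, so the trait cannot be recessive.

dominant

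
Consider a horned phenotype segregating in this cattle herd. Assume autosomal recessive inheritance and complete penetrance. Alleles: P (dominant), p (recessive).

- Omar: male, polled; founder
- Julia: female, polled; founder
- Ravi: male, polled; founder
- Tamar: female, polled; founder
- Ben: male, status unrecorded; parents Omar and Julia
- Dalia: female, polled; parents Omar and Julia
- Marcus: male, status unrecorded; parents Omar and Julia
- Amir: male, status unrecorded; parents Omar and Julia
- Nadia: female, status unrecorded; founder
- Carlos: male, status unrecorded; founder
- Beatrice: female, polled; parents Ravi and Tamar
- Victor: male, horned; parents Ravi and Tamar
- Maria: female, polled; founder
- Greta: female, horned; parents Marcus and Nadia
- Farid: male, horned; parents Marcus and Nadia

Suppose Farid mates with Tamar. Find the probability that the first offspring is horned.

Farid is horned, so Farid is pp.
Tamar is polled so carries P and passed p to Victor (pp), so Tamar is Pp.
The cross gives 1/2 Pp : 1/2 pp, so P(offspring is horned) = 1/2.

1/2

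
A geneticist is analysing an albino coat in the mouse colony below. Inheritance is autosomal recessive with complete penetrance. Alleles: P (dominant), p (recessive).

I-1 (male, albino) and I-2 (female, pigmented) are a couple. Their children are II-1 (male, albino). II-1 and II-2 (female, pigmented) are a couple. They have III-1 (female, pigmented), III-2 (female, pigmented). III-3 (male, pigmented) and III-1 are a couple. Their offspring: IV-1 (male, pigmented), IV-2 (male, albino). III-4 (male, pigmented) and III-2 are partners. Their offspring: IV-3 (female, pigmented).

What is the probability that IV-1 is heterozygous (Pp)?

III-3 is pigmented so carries P and passed p to IV-2 (pp), so III-3 is Pp.
III-1 is pigmented so carries P and received p from II-1 (pp), so III-1 is Pp.
Their cross gives offspring ratios 1/4 PP : 1/2 Pp : 1/4 pp. Conditioning on IV-1 being pigmented, P(Pp) = 1/2 / 3/4 = 2/3.

2/3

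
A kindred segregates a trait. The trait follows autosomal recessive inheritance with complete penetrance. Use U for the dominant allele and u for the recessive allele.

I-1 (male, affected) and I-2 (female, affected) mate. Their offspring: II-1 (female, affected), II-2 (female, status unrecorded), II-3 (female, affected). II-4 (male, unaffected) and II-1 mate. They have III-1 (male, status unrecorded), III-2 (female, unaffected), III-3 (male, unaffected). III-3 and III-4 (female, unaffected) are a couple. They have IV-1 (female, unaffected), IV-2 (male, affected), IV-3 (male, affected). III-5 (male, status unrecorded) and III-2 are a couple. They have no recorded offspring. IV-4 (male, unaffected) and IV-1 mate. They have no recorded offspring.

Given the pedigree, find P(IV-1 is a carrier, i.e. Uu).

2/3

III-3 is unaffected so carries U and received u from II-1 (uu), so III-3 is Uu.
III-4 is unaffected so carries U and passed u to IV-2 (uu), so III-4 is Uu.
Their cross gives offspring ratios 1/4 UU : 1/2 Uu : 1/4 uu. Conditioning on IV-1 being unaffected, P(Uu) = 1/2 / 3/4 = 2/3.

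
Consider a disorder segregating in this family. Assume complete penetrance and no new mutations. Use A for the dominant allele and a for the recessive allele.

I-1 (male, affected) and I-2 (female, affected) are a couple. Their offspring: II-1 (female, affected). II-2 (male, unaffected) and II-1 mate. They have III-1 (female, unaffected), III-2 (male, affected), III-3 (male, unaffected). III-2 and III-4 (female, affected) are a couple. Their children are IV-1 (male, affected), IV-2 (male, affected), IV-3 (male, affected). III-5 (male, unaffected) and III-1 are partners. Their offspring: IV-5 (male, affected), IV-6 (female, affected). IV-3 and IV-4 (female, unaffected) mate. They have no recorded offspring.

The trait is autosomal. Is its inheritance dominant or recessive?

recessive

III-5 and III-1 are both unaffected yet have an affected child IV-5. Under dominance, an affected child requires at least one affected parent, so the trait cannot be dominant.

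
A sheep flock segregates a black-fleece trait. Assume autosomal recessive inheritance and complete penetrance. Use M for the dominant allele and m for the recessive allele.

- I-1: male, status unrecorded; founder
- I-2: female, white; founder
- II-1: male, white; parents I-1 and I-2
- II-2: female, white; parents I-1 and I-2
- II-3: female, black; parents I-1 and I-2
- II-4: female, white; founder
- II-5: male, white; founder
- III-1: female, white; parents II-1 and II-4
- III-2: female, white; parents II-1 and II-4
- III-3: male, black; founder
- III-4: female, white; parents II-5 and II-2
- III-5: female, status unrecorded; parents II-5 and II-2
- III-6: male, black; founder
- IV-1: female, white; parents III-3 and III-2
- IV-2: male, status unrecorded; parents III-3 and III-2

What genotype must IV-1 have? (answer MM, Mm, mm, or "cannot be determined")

From phenotype alone, IV-1 is MM or Mm.
IV-1 is white so carries M and received m from III-3 (mm), so IV-1 is Mm.

Mm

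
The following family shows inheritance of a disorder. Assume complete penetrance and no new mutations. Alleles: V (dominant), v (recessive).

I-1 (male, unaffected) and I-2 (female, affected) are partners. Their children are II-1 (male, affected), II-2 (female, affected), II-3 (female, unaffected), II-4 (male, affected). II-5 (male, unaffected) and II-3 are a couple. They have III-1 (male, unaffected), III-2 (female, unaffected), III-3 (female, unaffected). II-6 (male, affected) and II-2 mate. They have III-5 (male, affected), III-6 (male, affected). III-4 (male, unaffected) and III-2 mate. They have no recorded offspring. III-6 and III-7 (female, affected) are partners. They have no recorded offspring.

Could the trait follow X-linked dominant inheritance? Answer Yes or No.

Yes

A consistent assignment under X-linked dominant exists: I-1 X^v Y, I-2 X^V X^v, II-1 X^V Y, II-2 X^V X^v, II-3 X^v X^v, II-4 X^V Y, II-5 X^v Y, II-6 X^V Y, III-1 X^v Y, III-2 X^v X^v, III-3 X^v X^v, III-4 X^v Y, III-5 X^V Y, III-6 X^V Y, III-7 X^V X^V.
In this assignment every recorded phenotype matches its genotype and every non-founder's genotype is obtainable from its parents' genotypes, so the pedigree is consistent.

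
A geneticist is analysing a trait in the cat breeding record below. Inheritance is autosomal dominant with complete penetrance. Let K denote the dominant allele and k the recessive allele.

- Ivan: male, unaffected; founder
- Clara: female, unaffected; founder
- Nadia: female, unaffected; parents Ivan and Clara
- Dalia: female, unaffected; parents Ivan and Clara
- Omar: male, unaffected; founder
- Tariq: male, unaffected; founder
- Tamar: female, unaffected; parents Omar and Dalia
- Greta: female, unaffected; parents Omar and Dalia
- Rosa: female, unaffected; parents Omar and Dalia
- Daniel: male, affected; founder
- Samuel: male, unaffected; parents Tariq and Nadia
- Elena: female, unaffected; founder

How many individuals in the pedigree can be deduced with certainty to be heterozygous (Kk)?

0

No individual's genotype is forced to Kk by the pedigree, so the count is 0.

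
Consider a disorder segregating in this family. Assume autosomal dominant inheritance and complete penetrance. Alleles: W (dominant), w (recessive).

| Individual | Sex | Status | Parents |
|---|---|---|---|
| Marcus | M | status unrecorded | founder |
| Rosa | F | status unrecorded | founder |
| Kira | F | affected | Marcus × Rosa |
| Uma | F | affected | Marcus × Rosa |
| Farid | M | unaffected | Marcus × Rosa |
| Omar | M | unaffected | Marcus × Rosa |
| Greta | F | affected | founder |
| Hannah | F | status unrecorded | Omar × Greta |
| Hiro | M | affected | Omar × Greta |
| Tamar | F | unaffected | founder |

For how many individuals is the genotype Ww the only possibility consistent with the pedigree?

1

Obligate heterozygotes: Hiro is affected so carries W and received w from Omar (ww), so Hiro is Ww.
Every other individual is either homozygous by phenotype or has at least one consistent homozygous assignment, so the count is 1.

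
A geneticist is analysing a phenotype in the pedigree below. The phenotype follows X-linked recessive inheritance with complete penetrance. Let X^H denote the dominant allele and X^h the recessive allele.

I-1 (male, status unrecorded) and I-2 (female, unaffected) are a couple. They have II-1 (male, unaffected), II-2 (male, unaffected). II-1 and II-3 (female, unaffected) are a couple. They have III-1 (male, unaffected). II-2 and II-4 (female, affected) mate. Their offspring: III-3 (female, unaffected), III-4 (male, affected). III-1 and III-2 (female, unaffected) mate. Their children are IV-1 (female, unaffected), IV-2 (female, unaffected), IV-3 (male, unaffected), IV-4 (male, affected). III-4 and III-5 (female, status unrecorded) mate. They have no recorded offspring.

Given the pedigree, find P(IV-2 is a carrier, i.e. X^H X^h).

1/2

III-1 is unaffected, so III-1 is X^H Y.
III-2 is unaffected so carries H and passed h to IV-4 (X^h Y), so III-2 is X^H X^h.
Their cross gives offspring ratios 1/2 X^H X^H : 1/2 X^H X^h. Conditioning on IV-2 being unaffected, P(X^H X^h) = 1/2 / 1 = 1/2.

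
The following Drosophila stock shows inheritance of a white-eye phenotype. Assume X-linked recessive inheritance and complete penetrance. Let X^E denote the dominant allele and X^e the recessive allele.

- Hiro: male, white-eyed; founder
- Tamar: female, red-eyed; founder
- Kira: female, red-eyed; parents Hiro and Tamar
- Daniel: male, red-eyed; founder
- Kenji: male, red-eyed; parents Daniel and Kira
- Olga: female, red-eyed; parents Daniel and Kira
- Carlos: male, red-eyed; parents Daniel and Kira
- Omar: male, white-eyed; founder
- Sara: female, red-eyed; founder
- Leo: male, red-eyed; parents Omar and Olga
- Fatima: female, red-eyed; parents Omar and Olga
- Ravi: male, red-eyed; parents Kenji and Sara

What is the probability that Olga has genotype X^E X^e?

Daniel is red-eyed, so Daniel is X^E Y.
Kira is red-eyed so carries E and received e from Hiro (X^e Y), so Kira is X^E X^e.
Their cross gives offspring ratios 1/2 X^E X^E : 1/2 X^E X^e. Conditioning on Olga being red-eyed, P(X^E X^e) = 1/2 / 1 = 1/2 before taking Olga's own offspring into account.
Omar is white-eyed, so Omar is X^e Y.
Now use Olga's offspring. Probability of each recorded status — red-eyed son Leo: 1/2 if Olga is X^E X^e, 1 if X^E X^E; red-eyed daughter Fatima: 1/2 if Olga is X^E X^e, 1 if X^E X^E.
Bayes: P(X^E X^e) = 1/2·1/4 / (1/2·1/4 + 1/2·1) = 1/5.

1/5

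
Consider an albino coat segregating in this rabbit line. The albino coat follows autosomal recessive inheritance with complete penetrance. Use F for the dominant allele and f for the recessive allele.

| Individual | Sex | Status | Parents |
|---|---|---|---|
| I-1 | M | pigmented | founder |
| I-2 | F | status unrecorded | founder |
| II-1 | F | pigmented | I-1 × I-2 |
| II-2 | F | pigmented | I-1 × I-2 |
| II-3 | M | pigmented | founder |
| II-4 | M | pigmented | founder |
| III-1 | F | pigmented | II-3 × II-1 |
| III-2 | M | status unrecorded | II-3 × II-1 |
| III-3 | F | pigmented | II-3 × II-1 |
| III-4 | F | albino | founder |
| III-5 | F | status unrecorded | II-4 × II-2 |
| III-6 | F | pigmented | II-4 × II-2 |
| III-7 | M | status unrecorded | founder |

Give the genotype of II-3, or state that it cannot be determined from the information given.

cannot be determined

II-3's phenotype allows FF or Ff, and no parent or child forces a single allele at both positions; consistent genotype assignments exist with II-3 as FF or Ff.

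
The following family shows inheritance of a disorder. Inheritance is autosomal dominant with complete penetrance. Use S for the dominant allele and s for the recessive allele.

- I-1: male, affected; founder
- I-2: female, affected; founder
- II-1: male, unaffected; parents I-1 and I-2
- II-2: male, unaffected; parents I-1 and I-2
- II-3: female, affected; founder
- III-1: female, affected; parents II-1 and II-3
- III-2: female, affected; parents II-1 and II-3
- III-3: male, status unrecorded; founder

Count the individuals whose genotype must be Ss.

4

Obligate heterozygotes: I-1 is affected so carries S and passed s to II-1 (ss), so I-1 is Ss; I-2 is affected so carries S and passed s to II-1 (ss), so I-2 is Ss; III-1 is affected so carries S and received s from II-1 (ss), so III-1 is Ss; III-2 is affected so carries S and received s from II-1 (ss), so III-2 is Ss.
Every other individual is either homozygous by phenotype or has at least one consistent homozygous assignment, so the count is 4.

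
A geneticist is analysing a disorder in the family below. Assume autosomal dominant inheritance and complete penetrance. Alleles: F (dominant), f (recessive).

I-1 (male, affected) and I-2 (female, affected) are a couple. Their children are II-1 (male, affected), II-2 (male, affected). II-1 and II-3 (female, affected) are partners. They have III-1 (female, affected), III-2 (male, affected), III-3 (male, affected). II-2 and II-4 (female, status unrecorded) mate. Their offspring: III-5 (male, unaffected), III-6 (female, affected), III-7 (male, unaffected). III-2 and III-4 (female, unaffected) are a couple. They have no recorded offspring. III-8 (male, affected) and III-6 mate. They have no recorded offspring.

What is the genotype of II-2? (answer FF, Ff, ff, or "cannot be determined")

From phenotype alone, II-2 is FF or Ff.
II-2 is affected so carries F and passed f to III-5 (ff), so II-2 is Ff.

Ff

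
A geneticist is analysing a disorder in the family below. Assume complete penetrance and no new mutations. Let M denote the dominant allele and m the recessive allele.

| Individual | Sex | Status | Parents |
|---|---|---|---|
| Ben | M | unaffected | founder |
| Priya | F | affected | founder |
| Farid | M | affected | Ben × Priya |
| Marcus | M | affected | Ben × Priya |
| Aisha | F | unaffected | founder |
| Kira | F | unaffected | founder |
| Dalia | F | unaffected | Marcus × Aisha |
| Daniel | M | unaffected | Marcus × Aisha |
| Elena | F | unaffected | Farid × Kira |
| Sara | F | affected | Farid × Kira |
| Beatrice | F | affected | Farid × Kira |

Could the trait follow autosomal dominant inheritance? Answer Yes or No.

Yes

A consistent assignment under autosomal dominant exists: Ben mm, Priya MM, Farid Mm, Marcus Mm, Aisha mm, Kira mm, Dalia mm, Daniel mm, Elena mm, Sara Mm, Beatrice Mm.
In this assignment every recorded phenotype matches its genotype and every non-founder's genotype is obtainable from its parents' genotypes, so the pedigree is consistent.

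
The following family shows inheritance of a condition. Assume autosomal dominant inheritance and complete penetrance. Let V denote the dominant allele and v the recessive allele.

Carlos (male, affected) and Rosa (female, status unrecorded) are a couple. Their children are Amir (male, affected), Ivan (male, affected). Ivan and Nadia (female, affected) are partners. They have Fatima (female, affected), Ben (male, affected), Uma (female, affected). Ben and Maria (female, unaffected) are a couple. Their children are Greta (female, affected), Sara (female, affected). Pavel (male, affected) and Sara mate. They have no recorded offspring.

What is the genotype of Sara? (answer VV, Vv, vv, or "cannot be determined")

From phenotype alone, Sara is VV or Vv.
Sara is affected so carries V and received v from Maria (vv), so Sara is Vv.

Vv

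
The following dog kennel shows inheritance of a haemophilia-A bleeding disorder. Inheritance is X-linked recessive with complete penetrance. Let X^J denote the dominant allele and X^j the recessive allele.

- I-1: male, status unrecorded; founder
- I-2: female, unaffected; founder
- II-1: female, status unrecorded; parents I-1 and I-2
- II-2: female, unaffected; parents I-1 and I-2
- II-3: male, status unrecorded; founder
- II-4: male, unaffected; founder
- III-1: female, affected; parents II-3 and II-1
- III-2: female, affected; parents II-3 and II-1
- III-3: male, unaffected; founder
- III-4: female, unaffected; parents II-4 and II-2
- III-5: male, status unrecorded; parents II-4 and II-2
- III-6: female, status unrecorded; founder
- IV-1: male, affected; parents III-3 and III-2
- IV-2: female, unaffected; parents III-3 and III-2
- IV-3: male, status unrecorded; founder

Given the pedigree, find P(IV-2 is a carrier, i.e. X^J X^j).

IV-2 is unaffected so carries J and received j from III-2 (X^j X^j), so IV-2 is X^J X^j, giving P(X^J X^j) = 1.

1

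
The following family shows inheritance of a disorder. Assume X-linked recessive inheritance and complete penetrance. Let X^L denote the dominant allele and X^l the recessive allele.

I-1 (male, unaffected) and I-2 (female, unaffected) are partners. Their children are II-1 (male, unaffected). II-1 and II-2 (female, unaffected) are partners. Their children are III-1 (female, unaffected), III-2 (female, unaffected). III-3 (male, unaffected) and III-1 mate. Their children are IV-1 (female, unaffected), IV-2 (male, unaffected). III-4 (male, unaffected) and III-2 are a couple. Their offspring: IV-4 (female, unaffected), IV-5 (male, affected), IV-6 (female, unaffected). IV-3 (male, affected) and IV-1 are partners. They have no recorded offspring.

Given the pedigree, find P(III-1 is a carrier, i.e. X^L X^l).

1/3

II-1 is unaffected, so II-1 is X^L Y.
II-2 is unaffected so carries L and passed l to III-2 (X^L X^l, whose L came from II-1), so II-2 is X^L X^l.
Their cross gives offspring ratios 1/2 X^L X^L : 1/2 X^L X^l. Conditioning on III-1 being unaffected, P(X^L X^l) = 1/2 / 1 = 1/2 before taking III-1's own offspring into account.
III-3 is unaffected, so III-3 is X^L Y.
Now use III-1's offspring. Probability of each recorded status — unaffected son IV-2: 1/2 if III-1 is X^L X^l, 1 if X^L X^L. (IV-1: equally likely either way, so uninformative.)
Bayes: P(X^L X^l) = 1/2·1/2 / (1/2·1/2 + 1/2·1) = 1/3.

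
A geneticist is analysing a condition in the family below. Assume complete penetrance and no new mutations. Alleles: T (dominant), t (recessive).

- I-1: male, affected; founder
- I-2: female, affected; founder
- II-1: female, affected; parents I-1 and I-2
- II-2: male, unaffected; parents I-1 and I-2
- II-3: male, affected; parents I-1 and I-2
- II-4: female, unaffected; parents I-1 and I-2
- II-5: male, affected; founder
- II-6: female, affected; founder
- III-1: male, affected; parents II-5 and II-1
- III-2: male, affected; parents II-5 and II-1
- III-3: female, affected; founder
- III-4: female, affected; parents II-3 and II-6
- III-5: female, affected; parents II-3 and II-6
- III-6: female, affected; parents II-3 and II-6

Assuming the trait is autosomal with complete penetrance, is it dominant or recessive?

I-1 and I-2 are both affected yet have an unaffected child II-2. Under a recessive model two affected parents are homozygous and every child would be affected, so the trait cannot be recessive.

dominant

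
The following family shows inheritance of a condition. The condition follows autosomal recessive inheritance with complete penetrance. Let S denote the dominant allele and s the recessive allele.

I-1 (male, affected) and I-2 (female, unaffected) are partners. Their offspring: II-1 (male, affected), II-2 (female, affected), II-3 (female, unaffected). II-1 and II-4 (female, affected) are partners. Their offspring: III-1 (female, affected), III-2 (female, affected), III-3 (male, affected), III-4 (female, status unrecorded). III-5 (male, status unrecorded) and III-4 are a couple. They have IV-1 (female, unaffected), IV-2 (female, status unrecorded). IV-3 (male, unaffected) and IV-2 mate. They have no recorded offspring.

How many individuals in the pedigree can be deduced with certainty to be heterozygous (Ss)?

Obligate heterozygotes: I-2 is unaffected so carries S and passed s to II-1 (ss), so I-2 is Ss; II-3 is unaffected so carries S and received s from I-1 (ss), so II-3 is Ss; IV-1 is unaffected so carries S and received s from III-4 (ss), so IV-1 is Ss.
Every other individual is either homozygous by phenotype or has at least one consistent homozygous assignment, so the count is 3.

3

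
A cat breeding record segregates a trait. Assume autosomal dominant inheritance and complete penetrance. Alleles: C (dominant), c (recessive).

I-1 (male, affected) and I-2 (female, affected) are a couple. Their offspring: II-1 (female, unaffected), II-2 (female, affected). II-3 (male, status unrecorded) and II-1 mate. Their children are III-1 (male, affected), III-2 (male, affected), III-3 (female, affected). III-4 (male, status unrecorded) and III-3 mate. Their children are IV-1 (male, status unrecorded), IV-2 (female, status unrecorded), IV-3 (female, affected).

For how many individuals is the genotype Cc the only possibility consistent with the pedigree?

Obligate heterozygotes: I-1 is affected so carries C and passed c to II-1 (cc), so I-1 is Cc; I-2 is affected so carries C and passed c to II-1 (cc), so I-2 is Cc; III-1 is affected so carries C and received c from II-1 (cc), so III-1 is Cc; III-2 is affected so carries C and received c from II-1 (cc), so III-2 is Cc; III-3 is affected so carries C and received c from II-1 (cc), so III-3 is Cc.
Every other individual is either homozygous by phenotype or has at least one consistent homozygous assignment, so the count is 5.

5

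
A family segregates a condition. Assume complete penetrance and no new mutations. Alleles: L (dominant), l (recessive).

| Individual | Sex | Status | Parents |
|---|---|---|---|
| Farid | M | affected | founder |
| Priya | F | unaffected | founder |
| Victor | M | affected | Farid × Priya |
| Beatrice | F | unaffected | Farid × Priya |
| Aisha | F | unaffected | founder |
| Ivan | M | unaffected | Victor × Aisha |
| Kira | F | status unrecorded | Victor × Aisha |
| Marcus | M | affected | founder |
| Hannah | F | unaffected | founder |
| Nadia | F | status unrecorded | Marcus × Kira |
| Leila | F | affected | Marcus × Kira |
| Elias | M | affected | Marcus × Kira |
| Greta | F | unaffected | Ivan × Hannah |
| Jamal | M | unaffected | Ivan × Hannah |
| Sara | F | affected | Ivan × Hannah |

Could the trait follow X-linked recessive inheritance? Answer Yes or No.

No

Under X-linked recessive, Sara (affected, female) cannot arise from Ivan (unaffected) × Hannah (unaffected).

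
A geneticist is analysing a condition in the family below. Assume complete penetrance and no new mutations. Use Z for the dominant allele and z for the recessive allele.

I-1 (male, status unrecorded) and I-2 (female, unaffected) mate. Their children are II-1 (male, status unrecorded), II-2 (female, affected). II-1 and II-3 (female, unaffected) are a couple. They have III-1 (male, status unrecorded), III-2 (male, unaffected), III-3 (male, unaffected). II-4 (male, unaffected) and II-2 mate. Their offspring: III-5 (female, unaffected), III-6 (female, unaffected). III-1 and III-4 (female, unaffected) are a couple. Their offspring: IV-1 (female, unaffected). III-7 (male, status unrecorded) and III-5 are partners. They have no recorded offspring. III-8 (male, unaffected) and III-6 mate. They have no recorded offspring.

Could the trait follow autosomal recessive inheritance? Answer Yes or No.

A consistent assignment under autosomal recessive exists: I-1 Zz, I-2 Zz, II-1 ZZ, II-2 zz, II-3 ZZ, II-4 ZZ, III-1 ZZ, III-2 ZZ, III-3 ZZ, III-4 ZZ, III-5 Zz, III-6 Zz, III-7 ZZ, III-8 ZZ, IV-1 ZZ.
In this assignment every recorded phenotype matches its genotype and every non-founder's genotype is obtainable from its parents' genotypes, so the pedigree is consistent.

Yes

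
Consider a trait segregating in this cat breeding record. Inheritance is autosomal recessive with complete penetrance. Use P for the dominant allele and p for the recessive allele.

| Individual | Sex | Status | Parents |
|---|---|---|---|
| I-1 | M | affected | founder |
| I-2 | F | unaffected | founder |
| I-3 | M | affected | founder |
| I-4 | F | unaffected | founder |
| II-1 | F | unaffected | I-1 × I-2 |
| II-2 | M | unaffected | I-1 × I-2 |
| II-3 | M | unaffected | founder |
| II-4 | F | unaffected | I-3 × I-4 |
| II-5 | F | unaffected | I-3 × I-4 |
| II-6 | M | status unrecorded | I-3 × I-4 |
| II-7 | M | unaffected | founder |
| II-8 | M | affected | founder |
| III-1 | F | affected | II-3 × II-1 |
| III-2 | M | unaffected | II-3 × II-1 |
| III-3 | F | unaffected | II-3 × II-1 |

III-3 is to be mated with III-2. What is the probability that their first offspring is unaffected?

8/9

II-3 is unaffected so carries P and passed p to III-1 (pp), so II-3 is Pp.
II-1 is unaffected so carries P and received p from I-1 (pp), so II-1 is Pp.
III-3 is an unaffected offspring of II-3 (Pp) × II-1 (Pp), whose cross gives 1/4 PP : 1/2 Pp : 1/4 pp; conditioning on being unaffected, III-3 is PP with probability 1/3, Pp with probability 2/3.
III-2 is an unaffected offspring of II-3 (Pp) × II-1 (Pp), whose cross gives 1/4 PP : 1/2 Pp : 1/4 pp; conditioning on being unaffected, III-2 is PP with probability 1/3, Pp with probability 2/3.
Summing over parental genotype combinations, P(offspring is unaffected) = 1/9·1 + 2/9·1 + 2/9·1 + 4/9·3/4 = 8/9.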